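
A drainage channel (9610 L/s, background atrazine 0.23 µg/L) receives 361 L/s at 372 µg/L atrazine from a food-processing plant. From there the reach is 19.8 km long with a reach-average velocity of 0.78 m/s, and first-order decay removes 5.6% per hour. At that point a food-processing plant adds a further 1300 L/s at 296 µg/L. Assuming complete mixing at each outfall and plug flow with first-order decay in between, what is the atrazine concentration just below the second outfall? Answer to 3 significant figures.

Mass balance: C = (9610·0.2300 + 361.0·372.0) / 9971 = 136500/9971 = 13.69 µg/L; combined flow 9971 L/s.
Travel time t = 19.8·1000 / 0.78 = 25380 s = 7.051 h.
5.6%/h lost → k = −ln(1 − 0.056) = 0.05763 h⁻¹.
Applying C = C₀e^(−kt): 13.69 × 0.6661 = 9.118 µg/L.
Second outfall: C = (9971·9.118 + 1300·296.0)/11270 = 42.21 µg/L.

42.2 µg/L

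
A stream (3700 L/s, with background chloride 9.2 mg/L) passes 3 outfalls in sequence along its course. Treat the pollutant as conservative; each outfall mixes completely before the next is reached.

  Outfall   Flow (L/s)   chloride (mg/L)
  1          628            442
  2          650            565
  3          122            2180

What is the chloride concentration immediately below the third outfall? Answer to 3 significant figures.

185 mg/L

Outfall 1: combined Q = 4328 L/s; C = (3700·9.200 + 628.0·442.0)/4328 = 72.00 mg/L.
Outfall 2: combined Q = 4978 L/s; C = (4328·72.00 + 650.0·565.0)/4978 = 136.4 mg/L.
Outfall 3: combined Q = 5100 L/s; C = (4978·136.4 + 122.0·2180)/5100 = 185.3 mg/L.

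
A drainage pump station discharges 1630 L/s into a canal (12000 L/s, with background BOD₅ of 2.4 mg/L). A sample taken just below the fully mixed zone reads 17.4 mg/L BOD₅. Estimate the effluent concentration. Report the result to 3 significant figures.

Mass balance: 12000·2.400 + 1630·Cₑ = 13630·17.40
→ Cₑ = (13630·17.40 − 12000·2.400) / 1630 = 127.8 mg/L.

128 mg/L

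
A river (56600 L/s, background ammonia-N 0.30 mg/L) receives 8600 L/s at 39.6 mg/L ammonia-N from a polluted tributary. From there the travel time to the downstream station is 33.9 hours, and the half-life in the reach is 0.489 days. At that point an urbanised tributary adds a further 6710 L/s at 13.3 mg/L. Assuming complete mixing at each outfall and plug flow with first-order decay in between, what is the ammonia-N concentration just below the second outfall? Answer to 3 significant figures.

Mixed concentration C = ΣQC/ΣQ = (56600·0.3000 + 8600·39.60) / 65200 = 357500/65200 = 5.484 mg/L; combined flow 65200 L/s.
Half-life 0.489 d → k = ln 2 / 0.489 = 1.417 d⁻¹.
After decay, C = 5.484 × e^(−kt) = 5.484 × 0.1350 = 0.7405 mg/L.
Second outfall: C = (65200·0.7405 + 6710·13.30)/71910 = 1.912 mg/L.

1.91 mg/L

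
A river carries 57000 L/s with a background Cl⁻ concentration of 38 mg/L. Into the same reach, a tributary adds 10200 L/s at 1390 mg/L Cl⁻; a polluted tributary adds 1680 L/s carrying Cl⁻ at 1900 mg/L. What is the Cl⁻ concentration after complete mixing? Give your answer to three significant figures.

Conservation of mass: C = (57000·38.00 + 10200·1390 + 1680·1900) / 68880 = 19540000/68880 = 283.6 mg/L.

284 mg/L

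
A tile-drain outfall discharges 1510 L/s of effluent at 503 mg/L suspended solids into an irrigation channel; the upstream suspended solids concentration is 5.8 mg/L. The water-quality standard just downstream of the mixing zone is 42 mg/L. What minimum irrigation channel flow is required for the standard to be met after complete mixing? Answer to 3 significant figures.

Set C_mix = 42: (Q·5.800 + 1510·503.0) / (Q + 1510) = 42
→ Q = 1510·(503.0 − 42)/(42 − 5.800) = 19230 L/s.

19200 L/s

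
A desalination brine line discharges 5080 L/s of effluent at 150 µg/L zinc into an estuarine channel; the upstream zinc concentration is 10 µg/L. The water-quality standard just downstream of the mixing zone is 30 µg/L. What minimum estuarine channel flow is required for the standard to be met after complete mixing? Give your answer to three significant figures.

30500 L/s

Set C_mix = 30: (Q·10.00 + 5080·150.0) / (Q + 5080) = 30
→ Q = 5080·(150.0 − 30)/(30 − 10.00) = 30480 L/s.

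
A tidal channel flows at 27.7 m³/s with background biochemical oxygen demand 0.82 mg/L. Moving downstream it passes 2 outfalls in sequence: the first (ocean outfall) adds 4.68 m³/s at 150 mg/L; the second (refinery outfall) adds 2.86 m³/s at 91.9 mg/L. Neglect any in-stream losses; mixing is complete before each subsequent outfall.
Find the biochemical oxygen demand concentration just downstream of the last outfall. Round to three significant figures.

After outfall 1: Q = 27.70 + 4.680 = 32.38 m³/s; C = (27.70·0.8200 + 4.680·150.0)/32.38 = 22.38 mg/L.
After outfall 2: Q = 32.38 + 2.860 = 35.24 m³/s; C = (32.38·22.38 + 2.860·91.90)/35.24 = 28.02 mg/L.

28.0 mg/L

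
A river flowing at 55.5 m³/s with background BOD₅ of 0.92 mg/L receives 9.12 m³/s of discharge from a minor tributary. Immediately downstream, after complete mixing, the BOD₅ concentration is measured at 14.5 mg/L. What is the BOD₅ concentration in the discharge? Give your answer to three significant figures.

97.1 mg/L

Mass balance: 55.50·0.9200 + 9.120·Cₑ = 64.62·14.50
→ Cₑ = (64.62·14.50 − 55.50·0.9200) / 9.120 = 97.14 mg/L.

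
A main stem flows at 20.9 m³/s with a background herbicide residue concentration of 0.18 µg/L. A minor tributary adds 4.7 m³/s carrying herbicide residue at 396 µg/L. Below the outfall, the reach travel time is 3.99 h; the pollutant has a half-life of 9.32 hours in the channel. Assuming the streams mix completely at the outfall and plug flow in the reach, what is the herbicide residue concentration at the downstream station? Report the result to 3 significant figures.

Mass balance: C = (20.90·0.1800 + 4.700·396.0) / 25.60 = 1865/25.60 = 72.85 µg/L.
Half-life 9.32 h → k = ln 2 / 9.32 = 0.07437 h⁻¹ = 1.785 d⁻¹.
First-order decay: C = 72.85·exp(−k·t) = 72.85·0.7432 = 54.14 µg/L.

54.1 µg/L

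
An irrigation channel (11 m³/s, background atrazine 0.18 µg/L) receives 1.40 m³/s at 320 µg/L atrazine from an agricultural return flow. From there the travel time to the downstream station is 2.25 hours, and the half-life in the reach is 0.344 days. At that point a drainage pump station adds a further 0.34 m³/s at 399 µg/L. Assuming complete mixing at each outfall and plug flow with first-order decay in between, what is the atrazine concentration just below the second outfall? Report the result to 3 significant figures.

39.9 µg/L

Conservation of mass: C = (11.00·0.1800 + 1.400·320.0) / 12.40 = 450.0/12.40 = 36.29 µg/L; combined flow 12.40 m³/s.
Half-life 0.344 d → k = ln 2 / 0.344 = 2.015 d⁻¹.
First-order decay: C = 36.29·exp(−k·t) = 36.29·0.8279 = 30.04 µg/L.
Second outfall: C = (12.40·30.04 + 0.3400·399.0)/12.74 = 39.89 µg/L.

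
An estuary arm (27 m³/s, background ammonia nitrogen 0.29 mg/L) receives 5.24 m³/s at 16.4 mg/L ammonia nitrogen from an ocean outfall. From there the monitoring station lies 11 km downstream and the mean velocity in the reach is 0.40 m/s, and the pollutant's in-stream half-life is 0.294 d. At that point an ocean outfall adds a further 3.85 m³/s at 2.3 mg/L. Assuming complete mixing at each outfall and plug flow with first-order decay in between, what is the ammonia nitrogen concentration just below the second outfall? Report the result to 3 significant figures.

1.47 mg/L

Flow-weighted average: C = (27.00·0.2900 + 5.240·16.40) / 32.24 = 93.77/32.24 = 2.908 mg/L; combined flow 32.24 m³/s.
Travel time t = 11·1000 / 0.40 = 27500 s = 7.639 h.
Half-life 0.294 d → k = ln 2 / 0.294 = 2.358 d⁻¹.
Applying C = C₀e^(−kt): 2.908 × 0.4722 = 1.373 mg/L.
At the second outfall, C = (32.24·1.373 + 3.850·2.300) / (32.24 + 3.850) = 1.472 mg/L.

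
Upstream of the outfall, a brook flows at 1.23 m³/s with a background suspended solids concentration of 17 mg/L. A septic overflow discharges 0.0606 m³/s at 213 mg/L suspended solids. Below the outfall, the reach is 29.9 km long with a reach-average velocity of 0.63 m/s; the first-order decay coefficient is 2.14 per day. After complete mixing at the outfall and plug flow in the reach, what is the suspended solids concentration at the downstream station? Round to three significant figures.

Mass balance: C = (1.230·17.00 + 0.06060·213.0) / 1.291 = 33.82/1.291 = 26.20 mg/L.
Travel time t = 29.9·1000 / 0.63 = 47460 s = 13.18 h.
After decay, C = 26.20 × e^(−kt) = 26.20 × 0.3087 = 8.088 mg/L.

8.09 mg/L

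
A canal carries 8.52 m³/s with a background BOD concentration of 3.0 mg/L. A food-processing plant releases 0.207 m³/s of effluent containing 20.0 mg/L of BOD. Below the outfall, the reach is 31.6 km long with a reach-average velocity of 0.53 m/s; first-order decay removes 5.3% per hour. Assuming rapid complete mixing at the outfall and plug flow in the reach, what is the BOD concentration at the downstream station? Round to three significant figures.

1.38 mg/L

Mass balance: C = (8.520·3.000 + 0.2070·20.00) / 8.727 = 29.70/8.727 = 3.403 mg/L.
Travel time t = 31.6·1000 / 0.53 = 59620 s = 16.56 h.
5.3%/h lost → k = −ln(1 − 0.053) = 0.05446 h⁻¹.
First-order decay: C = 3.403·exp(−k·t) = 3.403·0.4058 = 1.381 mg/L.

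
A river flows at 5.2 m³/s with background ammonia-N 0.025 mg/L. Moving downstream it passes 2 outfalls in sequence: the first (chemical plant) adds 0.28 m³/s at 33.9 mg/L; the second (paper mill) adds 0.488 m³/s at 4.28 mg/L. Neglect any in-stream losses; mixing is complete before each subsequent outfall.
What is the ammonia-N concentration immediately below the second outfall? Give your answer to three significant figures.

Below outfall 1: Q → 5.480 m³/s, C = (5.200·0.02500 + 0.2800·33.90)/5.480 = 1.756 mg/L.
Below outfall 2: Q → 5.968 m³/s, C = (5.480·1.756 + 0.4880·4.280)/5.968 = 1.962 mg/L.

1.96 mg/L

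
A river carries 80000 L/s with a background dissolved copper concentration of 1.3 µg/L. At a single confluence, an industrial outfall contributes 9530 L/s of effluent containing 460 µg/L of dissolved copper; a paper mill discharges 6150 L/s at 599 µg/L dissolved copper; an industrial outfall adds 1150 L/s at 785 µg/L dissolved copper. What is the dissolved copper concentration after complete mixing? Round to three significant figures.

93.7 µg/L

Mass balance: C = (80000·1.300 + 9530·460.0 + 6150·599.0 + 1150·785.0) / 96830 = 9074000/96830 = 93.71 µg/L.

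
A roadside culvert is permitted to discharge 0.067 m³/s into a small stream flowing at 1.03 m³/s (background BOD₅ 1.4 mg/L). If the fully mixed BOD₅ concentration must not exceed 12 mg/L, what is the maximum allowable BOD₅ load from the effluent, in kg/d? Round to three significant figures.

Mass balance at the limit: 1.030·1.400 + 0.06700·Cₑ = 1.097·12 → Cₑ = 175.0 mg/L.
Load = 0.06700 m³/s × 175.0 g/m³ × 86 400 s/d = 1013 kg/d.

1010 kg/d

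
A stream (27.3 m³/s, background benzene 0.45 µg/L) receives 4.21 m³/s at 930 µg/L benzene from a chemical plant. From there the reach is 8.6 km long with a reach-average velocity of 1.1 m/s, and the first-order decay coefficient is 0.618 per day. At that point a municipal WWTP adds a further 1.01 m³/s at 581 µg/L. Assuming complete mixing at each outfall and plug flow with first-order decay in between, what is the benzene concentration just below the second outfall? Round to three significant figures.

132 µg/L

After mixing, C = (27.30·0.4500 + 4.210·930.0) / 31.51 = 3928/31.51 = 124.6 µg/L; combined flow 31.51 m³/s.
Travel time t = 8.6·1000 / 1.1 = 7818 s = 2.172 h.
Applying C = C₀e^(−kt): 124.6 × 0.9456 = 117.9 µg/L.
At the second outfall, C = (31.51·117.9 + 1.010·581.0) / (31.51 + 1.010) = 132.3 µg/L.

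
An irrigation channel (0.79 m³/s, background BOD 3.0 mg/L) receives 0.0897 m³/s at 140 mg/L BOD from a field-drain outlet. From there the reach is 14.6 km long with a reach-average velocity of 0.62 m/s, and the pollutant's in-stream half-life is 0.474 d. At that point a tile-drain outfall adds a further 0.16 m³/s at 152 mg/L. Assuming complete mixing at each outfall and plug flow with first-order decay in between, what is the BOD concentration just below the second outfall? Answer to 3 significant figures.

Flow-weighted average: C = (0.7900·3.000 + 0.08970·140.0) / 0.8797 = 14.93/0.8797 = 16.97 mg/L; combined flow 0.8797 m³/s.
Travel time t = 14.6·1000 / 0.62 = 23550 s = 6.541 h.
Half-life 0.474 d → k = ln 2 / 0.474 = 1.462 d⁻¹.
Decay over the reach: 16.97·exp(−kt) = 16.97·0.6713 = 11.39 mg/L.
Second outfall: C = (0.8797·11.39 + 0.1600·152.0)/1.040 = 33.03 mg/L.

33.0 mg/L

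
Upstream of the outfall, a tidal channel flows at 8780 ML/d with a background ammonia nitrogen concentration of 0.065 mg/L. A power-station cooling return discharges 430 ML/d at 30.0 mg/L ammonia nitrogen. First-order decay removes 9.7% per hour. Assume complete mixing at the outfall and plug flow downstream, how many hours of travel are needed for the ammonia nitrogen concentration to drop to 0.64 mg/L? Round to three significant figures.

Flow-weighted average: C = (8780·0.06500 + 430.0·30.00) / 9210 = 13470/9210 = 1.463 mg/L.
9.7%/h lost → k = −ln(1 − 0.097) = 0.1020 h⁻¹.
1.463·exp(−k·t) = 0.64 → t = ln(1.463/0.64)/k = 29160 s = 8.100 h.

8.10 h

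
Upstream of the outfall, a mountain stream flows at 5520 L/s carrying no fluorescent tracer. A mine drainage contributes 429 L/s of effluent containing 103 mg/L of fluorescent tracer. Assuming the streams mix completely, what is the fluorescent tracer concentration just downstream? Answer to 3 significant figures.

Conservation of mass: C = (5520·0 + 429.0·103.0) / 5949 = 44190/5949 = 7.428 mg/L.

7.43 mg/L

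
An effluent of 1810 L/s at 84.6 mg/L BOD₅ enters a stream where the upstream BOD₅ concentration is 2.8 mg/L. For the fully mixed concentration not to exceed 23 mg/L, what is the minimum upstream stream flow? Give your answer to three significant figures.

Set C_mix = 23: (Q·2.800 + 1810·84.60) / (Q + 1810) = 23
→ Q = 1810·(84.60 − 23)/(23 − 2.800) = 5520 L/s.

5520 L/s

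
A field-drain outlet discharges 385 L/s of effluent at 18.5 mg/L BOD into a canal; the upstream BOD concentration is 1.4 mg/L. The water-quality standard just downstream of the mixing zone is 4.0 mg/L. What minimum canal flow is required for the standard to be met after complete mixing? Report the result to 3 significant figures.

Set C_mix = 4.0: (Q·1.400 + 385.0·18.50) / (Q + 385.0) = 4.0
→ Q = 385.0·(18.50 − 4.0)/(4.0 − 1.400) = 2147 L/s.

2150 L/s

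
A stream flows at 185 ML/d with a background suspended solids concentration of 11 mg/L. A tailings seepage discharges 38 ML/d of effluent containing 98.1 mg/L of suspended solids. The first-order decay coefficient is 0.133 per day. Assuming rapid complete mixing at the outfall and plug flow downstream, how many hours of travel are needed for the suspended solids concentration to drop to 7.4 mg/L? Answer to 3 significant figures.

Mass balance: C = (185.0·11.00 + 38.00·98.10) / 223.0 = 5763/223.0 = 25.84 mg/L.
25.84·exp(−k·t) = 7.4 → t = ln(25.84/7.4)/k = 812400 s = 225.7 h.

226 h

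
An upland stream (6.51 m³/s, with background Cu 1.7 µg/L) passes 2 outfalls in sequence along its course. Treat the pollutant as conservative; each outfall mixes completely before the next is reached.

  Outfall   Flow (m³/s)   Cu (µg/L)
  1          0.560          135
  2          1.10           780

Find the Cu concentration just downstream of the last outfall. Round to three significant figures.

Below outfall 1: Q → 7.070 m³/s, C = (6.510·1.700 + 0.5600·135.0)/7.070 = 12.26 µg/L.
Below outfall 2: Q → 8.170 m³/s, C = (7.070·12.26 + 1.100·780.0)/8.170 = 115.6 µg/L.

116 µg/L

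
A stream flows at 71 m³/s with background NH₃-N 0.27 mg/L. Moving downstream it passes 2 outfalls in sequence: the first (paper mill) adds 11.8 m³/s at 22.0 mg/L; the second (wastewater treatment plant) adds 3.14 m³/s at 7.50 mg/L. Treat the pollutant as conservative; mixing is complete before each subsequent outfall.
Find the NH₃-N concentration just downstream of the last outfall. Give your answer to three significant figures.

Outfall 1: combined Q = 82.80 m³/s; C = (71.00·0.2700 + 11.80·22.00)/82.80 = 3.367 mg/L.
Outfall 2: combined Q = 85.94 m³/s; C = (82.80·3.367 + 3.140·7.500)/85.94 = 3.518 mg/L.

3.52 mg/L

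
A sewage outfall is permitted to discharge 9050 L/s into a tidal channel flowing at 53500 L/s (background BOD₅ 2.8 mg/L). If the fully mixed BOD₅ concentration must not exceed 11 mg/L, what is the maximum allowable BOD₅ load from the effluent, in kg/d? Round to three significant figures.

Mass balance at the limit: 53500·2.800 + 9050·Cₑ = 62550·11 → Cₑ = 59.48 mg/L.
9050 L/s = 9.050 m³/s. Load = 9.050 m³/s × 59.48 g/m³ × 86 400 s/d = 46500 kg/d.

46500 kg/d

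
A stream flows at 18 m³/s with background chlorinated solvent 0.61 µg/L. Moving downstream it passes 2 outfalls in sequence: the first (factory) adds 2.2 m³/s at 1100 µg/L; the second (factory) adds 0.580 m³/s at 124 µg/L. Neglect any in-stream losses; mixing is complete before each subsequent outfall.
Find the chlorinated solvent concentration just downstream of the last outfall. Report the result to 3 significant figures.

Below outfall 1: Q → 20.20 m³/s, C = (18.00·0.6100 + 2.200·1100)/20.20 = 120.3 µg/L.
Below outfall 2: Q → 20.78 m³/s, C = (20.20·120.3 + 0.5800·124.0)/20.78 = 120.4 µg/L.

120 µg/L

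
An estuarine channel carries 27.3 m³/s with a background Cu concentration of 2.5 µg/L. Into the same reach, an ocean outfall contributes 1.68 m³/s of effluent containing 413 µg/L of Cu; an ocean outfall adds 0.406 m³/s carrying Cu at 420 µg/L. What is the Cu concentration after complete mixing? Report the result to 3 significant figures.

31.7 µg/L

Flow-weighted average: C = (27.30·2.500 + 1.680·413.0 + 0.4060·420.0) / 29.39 = 932.6/29.39 = 31.74 µg/L.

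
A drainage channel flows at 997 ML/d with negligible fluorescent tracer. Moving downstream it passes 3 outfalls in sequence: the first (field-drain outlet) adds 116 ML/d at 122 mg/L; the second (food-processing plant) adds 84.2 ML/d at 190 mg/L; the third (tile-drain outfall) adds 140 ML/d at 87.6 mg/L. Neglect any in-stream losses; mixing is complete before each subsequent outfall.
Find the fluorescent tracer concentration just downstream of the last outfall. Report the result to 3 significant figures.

31.7 mg/L

Below outfall 1: Q → 1113 ML/d, C = (997.0·0 + 116.0·122.0)/1113 = 12.72 mg/L.
Below outfall 2: Q → 1197 ML/d, C = (1113·12.72 + 84.20·190.0)/1197 = 25.18 mg/L.
Below outfall 3: Q → 1337 ML/d, C = (1197·25.18 + 140.0·87.60)/1337 = 31.72 mg/L.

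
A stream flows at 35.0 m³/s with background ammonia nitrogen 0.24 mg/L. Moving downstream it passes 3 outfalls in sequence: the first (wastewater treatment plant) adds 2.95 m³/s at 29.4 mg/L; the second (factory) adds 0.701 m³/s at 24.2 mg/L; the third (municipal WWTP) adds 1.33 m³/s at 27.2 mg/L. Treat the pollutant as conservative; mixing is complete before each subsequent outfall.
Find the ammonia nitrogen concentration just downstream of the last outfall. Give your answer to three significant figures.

3.71 mg/L

After outfall 1: Q = 35.00 + 2.950 = 37.95 m³/s; C = (35.00·0.2400 + 2.950·29.40)/37.95 = 2.507 mg/L.
After outfall 2: Q = 37.95 + 0.7010 = 38.65 m³/s; C = (37.95·2.507 + 0.7010·24.20)/38.65 = 2.900 mg/L.
After outfall 3: Q = 38.65 + 1.330 = 39.98 m³/s; C = (38.65·2.900 + 1.330·27.20)/39.98 = 3.709 mg/L.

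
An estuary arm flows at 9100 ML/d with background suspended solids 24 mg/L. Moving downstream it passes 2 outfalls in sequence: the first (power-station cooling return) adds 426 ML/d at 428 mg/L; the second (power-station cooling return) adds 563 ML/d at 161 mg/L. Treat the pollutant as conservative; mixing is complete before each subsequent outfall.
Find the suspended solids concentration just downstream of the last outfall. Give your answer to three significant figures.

48.7 mg/L

Outfall 1: combined Q = 9526 ML/d; C = (9100·24.00 + 426.0·428.0)/9526 = 42.07 mg/L.
Outfall 2: combined Q = 10090 ML/d; C = (9526·42.07 + 563.0·161.0)/10090 = 48.70 mg/L.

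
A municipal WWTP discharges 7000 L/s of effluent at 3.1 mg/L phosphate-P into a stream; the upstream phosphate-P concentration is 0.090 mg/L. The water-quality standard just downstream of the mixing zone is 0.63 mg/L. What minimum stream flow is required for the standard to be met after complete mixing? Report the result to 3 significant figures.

Set C_mix = 0.63: (Q·0.09000 + 7000·3.100) / (Q + 7000) = 0.63
→ Q = 7000·(3.100 − 0.63)/(0.63 − 0.09000) = 32020 L/s.

32000 L/s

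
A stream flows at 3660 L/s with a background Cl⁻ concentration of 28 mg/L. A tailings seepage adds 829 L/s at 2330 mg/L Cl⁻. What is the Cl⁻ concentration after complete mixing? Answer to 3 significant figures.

453 mg/L

After mixing, C = (3660·28.00 + 829.0·2330) / 4489 = 2034000/4489 = 453.1 mg/L.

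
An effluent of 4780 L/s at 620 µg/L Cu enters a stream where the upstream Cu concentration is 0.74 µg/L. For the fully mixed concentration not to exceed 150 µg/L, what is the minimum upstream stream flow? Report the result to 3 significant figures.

Set C_mix = 150: (Q·0.7400 + 4780·620.0) / (Q + 4780) = 150
→ Q = 4780·(620.0 − 150)/(150 − 0.7400) = 15050 L/s.

15100 L/s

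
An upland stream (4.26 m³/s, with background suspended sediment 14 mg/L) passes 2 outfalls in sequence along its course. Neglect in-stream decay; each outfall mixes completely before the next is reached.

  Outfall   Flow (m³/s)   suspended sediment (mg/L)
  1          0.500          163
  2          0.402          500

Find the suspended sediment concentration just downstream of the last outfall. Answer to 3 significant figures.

Outfall 1: combined Q = 4.760 m³/s; C = (4.260·14.00 + 0.5000·163.0)/4.760 = 29.65 mg/L.
Outfall 2: combined Q = 5.162 m³/s; C = (4.760·29.65 + 0.4020·500.0)/5.162 = 66.28 mg/L.

66.3 mg/L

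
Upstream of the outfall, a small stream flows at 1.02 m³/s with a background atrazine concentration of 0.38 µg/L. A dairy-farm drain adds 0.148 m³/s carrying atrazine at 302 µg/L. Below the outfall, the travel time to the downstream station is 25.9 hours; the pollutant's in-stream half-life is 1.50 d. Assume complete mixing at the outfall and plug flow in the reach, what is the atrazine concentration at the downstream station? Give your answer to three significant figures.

23.4 µg/L

Mixed concentration C = ΣQC/ΣQ = (1.020·0.3800 + 0.1480·302.0) / 1.168 = 45.08/1.168 = 38.60 µg/L.
Half-life 1.50 d → k = ln 2 / 1.50 = 0.4621 d⁻¹.
Applying C = C₀e^(−kt): 38.60 × 0.6073 = 23.44 µg/L.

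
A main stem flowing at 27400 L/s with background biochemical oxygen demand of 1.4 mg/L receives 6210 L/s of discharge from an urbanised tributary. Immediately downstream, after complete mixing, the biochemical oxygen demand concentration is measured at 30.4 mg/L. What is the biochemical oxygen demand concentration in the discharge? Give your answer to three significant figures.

Mass balance: 27400·1.400 + 6210·Cₑ = 33610·30.40
→ Cₑ = (33610·30.40 − 27400·1.400) / 6210 = 158.4 mg/L.

158 mg/L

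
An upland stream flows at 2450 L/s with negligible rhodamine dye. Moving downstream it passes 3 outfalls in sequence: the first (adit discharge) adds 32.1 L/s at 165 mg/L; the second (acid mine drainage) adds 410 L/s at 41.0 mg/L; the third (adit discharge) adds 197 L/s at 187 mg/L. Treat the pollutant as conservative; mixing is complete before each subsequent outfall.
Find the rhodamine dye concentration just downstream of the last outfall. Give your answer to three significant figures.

19.1 mg/L

Outfall 1: combined Q = 2482 L/s; C = (2450·0 + 32.10·165.0)/2482 = 2.134 mg/L.
Outfall 2: combined Q = 2892 L/s; C = (2482·2.134 + 410.0·41.00)/2892 = 7.644 mg/L.
Outfall 3: combined Q = 3089 L/s; C = (2892·7.644 + 197.0·187.0)/3089 = 19.08 mg/L.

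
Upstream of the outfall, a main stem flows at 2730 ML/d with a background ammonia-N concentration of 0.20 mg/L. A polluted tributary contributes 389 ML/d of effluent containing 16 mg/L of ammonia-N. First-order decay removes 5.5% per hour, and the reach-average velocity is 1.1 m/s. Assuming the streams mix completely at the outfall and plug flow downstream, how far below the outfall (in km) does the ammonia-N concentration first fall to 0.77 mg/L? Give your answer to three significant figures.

72.5 km

Flow-weighted average: C = (2730·0.2000 + 389.0·16.00) / 3119 = 6770/3119 = 2.171 mg/L.
5.5%/h lost → k = −ln(1 − 0.055) = 0.05657 h⁻¹.
Set 2.171·exp(−k·t) = 0.77 → t = ln(2.171/0.77)/k = 65950 s = 18.32 h.
Distance = v·t = 1.1·65950 = 72550 m = 72.55 km.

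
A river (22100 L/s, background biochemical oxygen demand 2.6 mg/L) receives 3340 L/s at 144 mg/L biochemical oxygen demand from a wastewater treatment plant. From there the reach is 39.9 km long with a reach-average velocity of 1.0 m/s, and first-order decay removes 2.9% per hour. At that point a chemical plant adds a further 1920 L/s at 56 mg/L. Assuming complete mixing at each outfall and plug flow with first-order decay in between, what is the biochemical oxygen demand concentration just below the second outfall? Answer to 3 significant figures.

18.1 mg/L

After mixing, C = (22100·2.600 + 3340·144.0) / 25440 = 538400/25440 = 21.16 mg/L; combined flow 25440 L/s.
Travel time t = 39.9·1000 / 1.0 = 39900 s = 11.08 h.
2.9%/h lost → k = −ln(1 − 0.029) = 0.02943 h⁻¹.
First-order decay: C = 21.16·exp(−k·t) = 21.16·0.7217 = 15.27 mg/L.
Second outfall: C = (25440·15.27 + 1920·56.00)/27360 = 18.13 mg/L.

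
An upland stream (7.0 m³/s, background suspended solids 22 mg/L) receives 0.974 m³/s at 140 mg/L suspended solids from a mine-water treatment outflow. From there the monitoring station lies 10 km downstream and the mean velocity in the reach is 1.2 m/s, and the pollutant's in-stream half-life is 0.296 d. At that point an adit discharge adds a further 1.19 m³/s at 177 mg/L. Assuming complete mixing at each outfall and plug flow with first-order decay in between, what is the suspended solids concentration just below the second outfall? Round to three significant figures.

Conservation of mass: C = (7.000·22.00 + 0.9740·140.0) / 7.974 = 290.4/7.974 = 36.41 mg/L; combined flow 7.974 m³/s.
Travel time t = 10·1000 / 1.2 = 8333 s = 2.315 h.
Half-life 0.296 d → k = ln 2 / 0.296 = 2.342 d⁻¹.
Decay over the reach: 36.41·exp(−kt) = 36.41·0.7978 = 29.05 mg/L.
At the second outfall, C = (7.974·29.05 + 1.190·177.0) / (7.974 + 1.190) = 48.26 mg/L.

48.3 mg/L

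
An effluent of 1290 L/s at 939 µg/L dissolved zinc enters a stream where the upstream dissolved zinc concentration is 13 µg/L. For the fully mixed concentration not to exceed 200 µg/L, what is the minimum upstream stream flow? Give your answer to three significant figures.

5100 L/s

Set C_mix = 200: (Q·13.00 + 1290·939.0) / (Q + 1290) = 200
→ Q = 1290·(939.0 − 200)/(200 − 13.00) = 5098 L/s.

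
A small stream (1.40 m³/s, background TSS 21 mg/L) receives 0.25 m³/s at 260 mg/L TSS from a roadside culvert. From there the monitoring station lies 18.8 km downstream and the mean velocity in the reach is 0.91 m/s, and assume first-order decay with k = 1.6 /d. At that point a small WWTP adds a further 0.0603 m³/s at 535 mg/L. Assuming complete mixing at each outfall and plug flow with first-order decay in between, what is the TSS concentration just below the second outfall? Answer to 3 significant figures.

56.5 mg/L

Conservation of mass: C = (1.400·21.00 + 0.2500·260.0) / 1.650 = 94.40/1.650 = 57.21 mg/L; combined flow 1.650 m³/s.
Travel time t = 18.8·1000 / 0.91 = 20660 s = 5.739 h.
Applying C = C₀e^(−kt): 57.21 × 0.6821 = 39.02 mg/L.
Second outfall: C = (1.650·39.02 + 0.06030·535.0)/1.710 = 56.51 mg/L.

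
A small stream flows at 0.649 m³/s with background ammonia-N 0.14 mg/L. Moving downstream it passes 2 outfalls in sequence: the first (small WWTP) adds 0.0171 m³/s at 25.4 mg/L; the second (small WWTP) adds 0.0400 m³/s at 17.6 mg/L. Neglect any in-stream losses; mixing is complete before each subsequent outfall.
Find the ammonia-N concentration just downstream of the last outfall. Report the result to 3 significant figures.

Outfall 1: combined Q = 0.6661 m³/s; C = (0.6490·0.1400 + 0.01710·25.40)/0.6661 = 0.7885 mg/L.
Outfall 2: combined Q = 0.7061 m³/s; C = (0.6661·0.7885 + 0.04000·17.60)/0.7061 = 1.741 mg/L.

1.74 mg/L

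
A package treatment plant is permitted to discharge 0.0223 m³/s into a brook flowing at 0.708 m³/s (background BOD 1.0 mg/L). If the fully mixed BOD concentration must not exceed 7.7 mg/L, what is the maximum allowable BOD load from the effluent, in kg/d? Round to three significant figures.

425 kg/d

Mass balance at the limit: 0.7080·1.000 + 0.02230·Cₑ = 0.7303·7.7 → Cₑ = 220.4 mg/L.
Load = 0.02230 m³/s × 220.4 g/m³ × 86 400 s/d = 424.7 kg/d.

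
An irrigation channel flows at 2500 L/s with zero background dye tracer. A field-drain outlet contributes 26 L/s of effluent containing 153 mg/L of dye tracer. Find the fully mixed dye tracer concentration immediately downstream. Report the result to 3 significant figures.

Mixed concentration C = ΣQC/ΣQ = (2500·0 + 26.00·153.0) / 2526 = 3978/2526 = 1.575 mg/L.

1.57 mg/L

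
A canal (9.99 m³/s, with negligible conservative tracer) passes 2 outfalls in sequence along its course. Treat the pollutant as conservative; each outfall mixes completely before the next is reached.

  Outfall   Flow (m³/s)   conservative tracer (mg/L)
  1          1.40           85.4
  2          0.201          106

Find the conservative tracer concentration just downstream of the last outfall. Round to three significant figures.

12.2 mg/L

Outfall 1: combined Q = 11.39 m³/s; C = (9.990·0 + 1.400·85.40)/11.39 = 10.50 mg/L.
Outfall 2: combined Q = 11.59 m³/s; C = (11.39·10.50 + 0.2010·106.0)/11.59 = 12.15 mg/L.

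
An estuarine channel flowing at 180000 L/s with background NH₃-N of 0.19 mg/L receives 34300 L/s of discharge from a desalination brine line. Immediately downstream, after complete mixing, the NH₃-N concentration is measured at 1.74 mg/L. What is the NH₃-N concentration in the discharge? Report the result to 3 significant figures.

Mass balance: 180000·0.1900 + 34300·Cₑ = 214300·1.740
→ Cₑ = (214300·1.740 − 180000·0.1900) / 34300 = 9.874 mg/L.

9.87 mg/L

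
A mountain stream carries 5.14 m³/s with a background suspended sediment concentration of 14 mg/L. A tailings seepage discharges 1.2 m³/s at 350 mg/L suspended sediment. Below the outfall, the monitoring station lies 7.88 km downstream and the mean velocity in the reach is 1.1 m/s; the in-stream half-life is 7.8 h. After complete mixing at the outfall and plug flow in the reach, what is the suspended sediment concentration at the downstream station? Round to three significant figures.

65.0 mg/L

After mixing, C = (5.140·14.00 + 1.200·350.0) / 6.340 = 492.0/6.340 = 77.60 mg/L.
Travel time t = 7.88·1000 / 1.1 = 7164 s = 1.990 h.
Half-life 7.8 h → k = ln 2 / 7.8 = 0.08887 h⁻¹ = 2.133 d⁻¹.
Applying C = C₀e^(−kt): 77.60 × 0.8379 = 65.02 mg/L.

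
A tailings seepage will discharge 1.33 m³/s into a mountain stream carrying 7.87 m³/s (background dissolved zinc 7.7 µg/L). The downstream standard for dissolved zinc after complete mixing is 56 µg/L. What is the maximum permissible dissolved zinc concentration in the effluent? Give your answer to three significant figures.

At the limit, (Qr·Cr + Qe·Cₑ)/(Qr + Qe) = 56:
Cₑ = (9.200·56 − 7.870·7.700) / 1.330 = 341.8 µg/L.

342 µg/L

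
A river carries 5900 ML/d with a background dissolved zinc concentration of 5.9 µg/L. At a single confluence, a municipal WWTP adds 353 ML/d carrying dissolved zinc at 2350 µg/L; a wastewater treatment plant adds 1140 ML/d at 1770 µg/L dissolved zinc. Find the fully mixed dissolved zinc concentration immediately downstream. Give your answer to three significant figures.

390 µg/L

Flow-weighted average: C = (5900·5.900 + 353.0·2350 + 1140·1770) / 7393 = 2882000/7393 = 389.8 µg/L.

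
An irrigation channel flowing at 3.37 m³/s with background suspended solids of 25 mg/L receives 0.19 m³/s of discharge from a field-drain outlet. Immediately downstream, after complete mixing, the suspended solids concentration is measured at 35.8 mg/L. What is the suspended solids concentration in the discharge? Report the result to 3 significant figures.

Mass balance: 3.370·25.00 + 0.1900·Cₑ = 3.560·35.80
→ Cₑ = (3.560·35.80 − 3.370·25.00) / 0.1900 = 227.4 mg/L.

227 mg/L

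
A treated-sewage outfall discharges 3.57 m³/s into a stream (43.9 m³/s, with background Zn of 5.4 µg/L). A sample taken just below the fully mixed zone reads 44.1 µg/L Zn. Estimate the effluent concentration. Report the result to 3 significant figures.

520 µg/L

Mass balance: 43.90·5.400 + 3.570·Cₑ = 47.47·44.10
→ Cₑ = (47.47·44.10 − 43.90·5.400) / 3.570 = 520.0 µg/L.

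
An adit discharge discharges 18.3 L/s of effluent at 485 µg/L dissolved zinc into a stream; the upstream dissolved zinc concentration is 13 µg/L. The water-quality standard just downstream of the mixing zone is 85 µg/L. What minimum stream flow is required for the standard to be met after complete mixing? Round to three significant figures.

Set C_mix = 85: (Q·13.00 + 18.30·485.0) / (Q + 18.30) = 85
→ Q = 18.30·(485.0 − 85)/(85 − 13.00) = 101.7 L/s.

102 L/s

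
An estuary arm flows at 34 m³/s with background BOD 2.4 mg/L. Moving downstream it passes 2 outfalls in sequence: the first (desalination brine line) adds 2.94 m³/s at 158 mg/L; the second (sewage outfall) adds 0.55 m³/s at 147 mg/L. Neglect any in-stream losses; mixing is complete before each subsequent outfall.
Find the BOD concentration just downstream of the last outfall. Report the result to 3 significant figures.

After outfall 1: Q = 34.00 + 2.940 = 36.94 m³/s; C = (34.00·2.400 + 2.940·158.0)/36.94 = 14.78 mg/L.
After outfall 2: Q = 36.94 + 0.5500 = 37.49 m³/s; C = (36.94·14.78 + 0.5500·147.0)/37.49 = 16.72 mg/L.

16.7 mg/L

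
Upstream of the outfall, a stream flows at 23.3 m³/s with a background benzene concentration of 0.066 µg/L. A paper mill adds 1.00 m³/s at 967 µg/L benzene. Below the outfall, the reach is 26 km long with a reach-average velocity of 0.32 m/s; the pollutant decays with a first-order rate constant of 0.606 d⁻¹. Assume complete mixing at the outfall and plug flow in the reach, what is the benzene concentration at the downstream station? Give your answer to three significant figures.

Flow-weighted average: C = (23.30·0.06600 + 1.000·967.0) / 24.30 = 968.5/24.30 = 39.86 µg/L.
Travel time t = 26·1000 / 0.32 = 81250 s = 22.57 h.
Applying C = C₀e^(−kt): 39.86 × 0.5656 = 22.54 µg/L.

22.5 µg/L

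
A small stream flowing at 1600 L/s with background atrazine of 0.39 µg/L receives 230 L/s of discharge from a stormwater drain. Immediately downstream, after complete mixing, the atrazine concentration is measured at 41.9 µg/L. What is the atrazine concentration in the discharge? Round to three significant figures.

Mass balance: 1600·0.3900 + 230.0·Cₑ = 1830·41.90
→ Cₑ = (1830·41.90 − 1600·0.3900) / 230.0 = 330.7 µg/L.

331 µg/L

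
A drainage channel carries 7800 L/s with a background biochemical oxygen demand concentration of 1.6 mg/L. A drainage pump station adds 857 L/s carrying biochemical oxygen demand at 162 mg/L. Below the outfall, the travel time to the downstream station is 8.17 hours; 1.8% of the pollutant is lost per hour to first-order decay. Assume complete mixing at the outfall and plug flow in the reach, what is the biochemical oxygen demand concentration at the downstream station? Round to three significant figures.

Mixed concentration C = ΣQC/ΣQ = (7800·1.600 + 857.0·162.0) / 8657 = 151300/8657 = 17.48 mg/L.
1.8%/h lost → k = −ln(1 − 0.018) = 0.01816 h⁻¹.
First-order decay: C = 17.48·exp(−k·t) = 17.48·0.8621 = 15.07 mg/L.

15.1 mg/L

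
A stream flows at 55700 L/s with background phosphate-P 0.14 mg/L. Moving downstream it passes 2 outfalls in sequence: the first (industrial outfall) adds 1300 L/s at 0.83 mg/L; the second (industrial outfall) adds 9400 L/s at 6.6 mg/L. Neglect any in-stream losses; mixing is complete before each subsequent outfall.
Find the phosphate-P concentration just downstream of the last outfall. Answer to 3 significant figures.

1.07 mg/L

Below outfall 1: Q → 57000 L/s, C = (55700·0.1400 + 1300·0.8300)/57000 = 0.1557 mg/L.
Below outfall 2: Q → 66400 L/s, C = (57000·0.1557 + 9400·6.600)/66400 = 1.068 mg/L.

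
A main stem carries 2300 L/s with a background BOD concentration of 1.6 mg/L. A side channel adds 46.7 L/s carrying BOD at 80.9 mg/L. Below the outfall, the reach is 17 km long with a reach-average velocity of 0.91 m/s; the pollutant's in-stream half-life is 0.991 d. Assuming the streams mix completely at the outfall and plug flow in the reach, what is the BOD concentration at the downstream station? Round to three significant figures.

Mixed concentration C = ΣQC/ΣQ = (2300·1.600 + 46.70·80.90) / 2347 = 7458/2347 = 3.178 mg/L.
Travel time t = 17·1000 / 0.91 = 18680 s = 5.189 h.
Half-life 0.991 d → k = ln 2 / 0.991 = 0.6994 d⁻¹.
Applying C = C₀e^(−kt): 3.178 × 0.8596 = 2.732 mg/L.

2.73 mg/L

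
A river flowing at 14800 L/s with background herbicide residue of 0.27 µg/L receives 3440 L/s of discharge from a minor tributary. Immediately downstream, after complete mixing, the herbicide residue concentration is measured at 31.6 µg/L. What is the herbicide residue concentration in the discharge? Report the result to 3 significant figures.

Mass balance: 14800·0.2700 + 3440·Cₑ = 18240·31.60
→ Cₑ = (18240·31.60 − 14800·0.2700) / 3440 = 166.4 µg/L.

166 µg/L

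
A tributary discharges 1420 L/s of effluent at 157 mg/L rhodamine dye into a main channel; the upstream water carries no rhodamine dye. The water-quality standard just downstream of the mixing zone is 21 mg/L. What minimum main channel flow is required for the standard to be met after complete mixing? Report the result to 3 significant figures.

9200 L/s

Set C_mix = 21: (Q·0 + 1420·157.0) / (Q + 1420) = 21
→ Q = 1420·(157.0 − 21)/(21 − 0) = 9196 L/s.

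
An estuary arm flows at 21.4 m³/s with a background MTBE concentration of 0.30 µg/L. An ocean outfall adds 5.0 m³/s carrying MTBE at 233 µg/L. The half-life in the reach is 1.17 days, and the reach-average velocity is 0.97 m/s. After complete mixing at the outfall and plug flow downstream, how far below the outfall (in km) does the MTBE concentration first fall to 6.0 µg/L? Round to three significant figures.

Flow-weighted average: C = (21.40·0.3000 + 5.000·233.0) / 26.40 = 1171/26.40 = 44.37 µg/L.
Half-life 1.17 d → k = ln 2 / 1.17 = 0.5924 d⁻¹.
Set 44.37·exp(−k·t) = 6.0 → t = ln(44.37/6.0)/k = 291800 s = 81.06 h.
Distance = v·t = 0.97·291800 = 283000 m = 283.0 km.

283 km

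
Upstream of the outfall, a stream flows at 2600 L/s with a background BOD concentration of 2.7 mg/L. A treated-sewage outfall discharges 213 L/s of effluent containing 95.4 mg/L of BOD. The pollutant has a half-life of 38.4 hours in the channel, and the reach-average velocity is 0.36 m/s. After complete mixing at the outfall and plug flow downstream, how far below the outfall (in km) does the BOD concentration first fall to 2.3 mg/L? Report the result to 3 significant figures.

Flow-weighted average: C = (2600·2.700 + 213.0·95.40) / 2813 = 27340/2813 = 9.719 mg/L.
Half-life 38.4 h → k = ln 2 / 38.4 = 0.01805 h⁻¹ = 0.4332 d⁻¹.
Set 9.719·exp(−k·t) = 2.3 → t = ln(9.719/2.3)/k = 287400 s = 79.84 h.
Distance = v·t = 0.36·287400 = 103500 m = 103.5 km.

103 km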